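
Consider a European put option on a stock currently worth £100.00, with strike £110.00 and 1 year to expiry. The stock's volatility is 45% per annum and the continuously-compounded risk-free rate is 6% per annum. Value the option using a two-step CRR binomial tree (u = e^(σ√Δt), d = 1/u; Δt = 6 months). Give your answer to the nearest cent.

CRR parameters: u = e^(σ√Δt) = e^(0.45·√0.5) = 1.3746, d = 1/u = 0.7275
Per-period rate: rΔt = 0.06·0.5 = 0.03, so R = e^0.03 = 1.0305
Risk-neutral probability p = (e^0.03 − 0.7275)/(1.3746 − 0.7275) = 0.3030/0.6472 = 0.4682
Terminal stock prices: S_uu = 189, S_ud = 100, S_dd = 52.92
Terminal payoffs (K − S): max(-78.97, 0) = 0, max(10, 0) = 10, max(57.08, 0) = 57.08
Node u (S = 137.5): V_u = e^(−0.03)·[0.4682·0.0000 + 0.5318·10.0000] = 5.1611
Node d (S = 72.75): V_d = e^(−0.03)·[0.4682·10.0000 + 0.5318·57.0804] = 34.0031
Node 0 (S = 100): V_0 = e^(−0.03)·[0.4682·5.1611 + 0.5318·34.0031] = 19.8942

£19.89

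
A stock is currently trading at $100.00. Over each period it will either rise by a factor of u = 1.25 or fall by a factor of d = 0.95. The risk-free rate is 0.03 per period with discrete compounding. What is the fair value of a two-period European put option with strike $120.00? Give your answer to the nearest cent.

Risk-neutral probability p = (1 + 0.03 − 0.95)/(1.25 − 0.95) = 0.0800/0.3000 = 0.2667
Terminal stock prices: S_uu = 156.2, S_ud = 118.8, S_dd = 90.25
Terminal payoffs (K − S): max(-36.25, 0) = 0, max(1.25, 0) = 1.25, max(29.75, 0) = 29.75
Node u (S = 125): V_u = 1/1.03·[0.2667·0.0000 + 0.7333·1.2500] = 0.8900
Node d (S = 95): V_d = 1/1.03·[0.2667·1.2500 + 0.7333·29.7500] = 21.5049
Node 0 (S = 100): V_0 = 1/1.03·[0.2667·0.8900 + 0.7333·21.5049] = 15.5413

$15.54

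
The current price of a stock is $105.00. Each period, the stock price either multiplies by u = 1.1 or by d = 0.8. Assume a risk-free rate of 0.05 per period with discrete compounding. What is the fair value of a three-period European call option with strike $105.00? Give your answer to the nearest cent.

Risk-neutral probability p = (1 + 0.05 − 0.8)/(1.1 − 0.8) = 0.2500/0.3000 = 0.8333
Terminal stock prices: S_uuu = 139.8, S_uud = 101.6, S_udd = 73.92, S_ddd = 53.76
Terminal payoffs (S − K): max(34.76, 0) = 34.76, max(-3.36, 0) = 0, max(-31.08, 0) = 0, max(-51.24, 0) = 0
Node uu (S = 127.1): V_uu = 1/1.05·[0.8333·34.7550 + 0.1667·0.0000] = 27.5833
Node ud (S = 92.4): V_ud = 1/1.05·[0.8333·0.0000 + 0.1667·0.0000] = 0.0000
Node dd (S = 67.2): V_dd = 1/1.05·[0.8333·0.0000 + 0.1667·0.0000] = 0.0000
Node u (S = 115.5): V_u = 1/1.05·[0.8333·27.5833 + 0.1667·0.0000] = 21.8915
Node d (S = 84): V_d = 1/1.05·[0.8333·0.0000 + 0.1667·0.0000] = 0.0000
Node 0 (S = 105): V_0 = 1/1.05·[0.8333·21.8915 + 0.1667·0.0000] = 17.3742

$17.37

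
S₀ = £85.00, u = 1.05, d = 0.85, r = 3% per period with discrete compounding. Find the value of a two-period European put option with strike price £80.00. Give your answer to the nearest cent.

Risk-neutral probability p = (1 + 0.03 − 0.85)/(1.05 − 0.85) = 0.1800/0.2000 = 0.9000
Terminal stock prices: S_uu = 93.71, S_ud = 75.86, S_dd = 61.41
Terminal payoffs (K − S): max(-13.71, 0) = 0, max(4.138, 0) = 4.138, max(18.59, 0) = 18.59
Node u (S = 89.25): V_u = 1/1.03·[0.9000·0.0000 + 0.1000·4.1375] = 0.4017
Node d (S = 72.25): V_d = 1/1.03·[0.9000·4.1375 + 0.1000·18.5875] = 5.4199
Node 0 (S = 85): V_0 = 1/1.03·[0.9000·0.4017 + 0.1000·5.4199] = 0.8772

£0.88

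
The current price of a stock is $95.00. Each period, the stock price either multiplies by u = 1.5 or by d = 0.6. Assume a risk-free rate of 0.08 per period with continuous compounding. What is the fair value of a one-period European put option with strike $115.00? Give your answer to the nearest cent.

Risk-neutral probability p = (e^0.08 − 0.6)/(1.5 − 0.6) = 0.4833/0.9000 = 0.5370
Terminal stock prices: S_u = 142.5, S_d = 57
Terminal payoffs (K − S): max(-27.5, 0) = 0, max(58, 0) = 58
Node 0 (S = 95): V_0 = e^(−0.08)·[0.5370·0.0000 + 0.4630·58.0000] = 24.7901

$24.79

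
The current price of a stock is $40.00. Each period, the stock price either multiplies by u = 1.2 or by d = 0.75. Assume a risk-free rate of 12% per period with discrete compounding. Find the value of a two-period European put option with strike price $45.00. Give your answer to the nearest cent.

$2.66

Risk-neutral probability p = (1 + 0.12 − 0.75)/(1.2 − 0.75) = 0.3700/0.4500 = 0.8222
Terminal stock prices: S_uu = 57.6, S_ud = 36, S_dd = 22.5
Terminal payoffs (K − S): max(-12.6, 0) = 0, max(9, 0) = 9, max(22.5, 0) = 22.5
Node u (S = 48): V_u = 1/1.12·[0.8222·0.0000 + 0.1778·9.0000] = 1.4286
Node d (S = 30): V_d = 1/1.12·[0.8222·9.0000 + 0.1778·22.5000] = 10.1786
Node 0 (S = 40): V_0 = 1/1.12·[0.8222·1.4286 + 0.1778·10.1786] = 2.6644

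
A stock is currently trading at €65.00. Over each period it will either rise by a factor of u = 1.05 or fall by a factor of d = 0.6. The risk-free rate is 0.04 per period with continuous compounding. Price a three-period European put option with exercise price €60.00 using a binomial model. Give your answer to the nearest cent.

Risk-neutral probability p = (e^0.04 − 0.6)/(1.05 − 0.6) = 0.4408/0.4500 = 0.9796
Terminal stock prices: S_uuu = 75.25, S_uud = 43, S_udd = 24.57, S_ddd = 14.04
Terminal payoffs (K − S): max(-15.25, 0) = 0, max(17, 0) = 17, max(35.43, 0) = 35.43, max(45.96, 0) = 45.96
Node uu (S = 71.66): V_uu = e^(−0.04)·[0.9796·0.0000 + 0.0204·17.0025] = 0.3336
Node ud (S = 40.95): V_ud = e^(−0.04)·[0.9796·17.0025 + 0.0204·35.4300] = 16.6974
Node dd (S = 23.4): V_dd = e^(−0.04)·[0.9796·35.4300 + 0.0204·45.9600] = 34.2474
Node u (S = 68.25): V_u = e^(−0.04)·[0.9796·0.3336 + 0.0204·16.6974] = 0.6416
Node d (S = 39): V_d = e^(−0.04)·[0.9796·16.6974 + 0.0204·34.2474] = 16.3870
Node 0 (S = 65): V_0 = e^(−0.04)·[0.9796·0.6416 + 0.0204·16.3870] = 0.9253

€0.93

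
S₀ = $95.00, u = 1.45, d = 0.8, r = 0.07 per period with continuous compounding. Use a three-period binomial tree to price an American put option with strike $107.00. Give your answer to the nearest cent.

$18.95

Risk-neutral probability p = (e^0.07 − 0.8)/(1.45 − 0.8) = 0.2725/0.6500 = 0.4192
Terminal stock prices: S_uuu = 289.6, S_uud = 159.8, S_udd = 88.16, S_ddd = 48.64
Terminal payoffs (K − S): max(-182.6, 0) = 0, max(-52.79, 0) = 0, max(18.84, 0) = 18.84, max(58.36, 0) = 58.36
Node uu (S = 199.7): continuation = e^(−0.07)·[0.4192·0.0000 + 0.5808·0.0000] = 0.0000; exercise value = 0.0000 ≤ continuation, so V_uu = 0.0000
Node ud (S = 110.2): continuation = e^(−0.07)·[0.4192·0.0000 + 0.5808·18.8400] = 10.2017; exercise value = 0.0000 ≤ continuation, so V_ud = 10.2017
Node dd (S = 60.8): continuation = e^(−0.07)·[0.4192·18.8400 + 0.5808·58.3600] = 38.9661; exercise value = 46.2000 > continuation, so V_dd = 46.2000 (exercise)
Node u (S = 137.8): continuation = e^(−0.07)·[0.4192·0.0000 + 0.5808·10.2017] = 5.5242; exercise value = 0.0000 ≤ continuation, so V_u = 5.5242
Node d (S = 76): continuation = e^(−0.07)·[0.4192·10.2017 + 0.5808·46.2000] = 29.0049; exercise value = 31.0000 > continuation, so V_d = 31.0000 (exercise)
Node 0 (S = 95): continuation = e^(−0.07)·[0.4192·5.5242 + 0.5808·31.0000] = 18.9457; exercise value = 12.0000 ≤ continuation, so V_0 = 18.9457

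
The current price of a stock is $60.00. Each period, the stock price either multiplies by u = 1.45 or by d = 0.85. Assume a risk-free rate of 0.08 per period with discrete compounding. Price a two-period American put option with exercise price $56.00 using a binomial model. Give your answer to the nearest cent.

$4.12

Risk-neutral probability p = (1 + 0.08 − 0.85)/(1.45 − 0.85) = 0.2300/0.6000 = 0.3833
Terminal stock prices: S_uu = 126.2, S_ud = 73.95, S_dd = 43.35
Terminal payoffs (K − S): max(-70.15, 0) = 0, max(-17.95, 0) = 0, max(12.65, 0) = 12.65
Node u (S = 87): continuation = 1/1.08·[0.3833·0.0000 + 0.6167·0.0000] = 0.0000; exercise value = 0.0000 ≤ continuation, so V_u = 0.0000
Node d (S = 51): continuation = 1/1.08·[0.3833·0.0000 + 0.6167·12.6500] = 7.2230; exercise value = 5.0000 ≤ continuation, so V_d = 7.2230
Node 0 (S = 60): continuation = 1/1.08·[0.3833·0.0000 + 0.6167·7.2230] = 4.1242; exercise value = 0.0000 ≤ continuation, so V_0 = 4.1242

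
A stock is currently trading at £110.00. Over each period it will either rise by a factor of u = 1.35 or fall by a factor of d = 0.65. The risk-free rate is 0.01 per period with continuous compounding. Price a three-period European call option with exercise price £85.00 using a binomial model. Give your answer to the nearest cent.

£41.46

Risk-neutral probability p = (e^0.01 − 0.65)/(1.35 − 0.65) = 0.3601/0.7000 = 0.5144
Terminal stock prices: S_uuu = 270.6, S_uud = 130.3, S_udd = 62.74, S_ddd = 30.21
Terminal payoffs (S − K): max(185.6, 0) = 185.6, max(45.31, 0) = 45.31, max(-22.26, 0) = 0, max(-54.79, 0) = 0
Node uu (S = 200.5): V_uu = e^(−0.01)·[0.5144·185.6413 + 0.4856·45.3088] = 116.3208
Node ud (S = 96.53): V_ud = e^(−0.01)·[0.5144·45.3088 + 0.4856·0.0000] = 23.0730
Node dd (S = 46.48): V_dd = e^(−0.01)·[0.5144·0.0000 + 0.4856·0.0000] = 0.0000
Node u (S = 148.5): V_u = e^(−0.01)·[0.5144·116.3208 + 0.4856·23.0730] = 70.3289
Node d (S = 71.5): V_d = e^(−0.01)·[0.5144·23.0730 + 0.4856·0.0000] = 11.7497
Node 0 (S = 110): V_0 = e^(−0.01)·[0.5144·70.3289 + 0.4856·11.7497] = 41.4636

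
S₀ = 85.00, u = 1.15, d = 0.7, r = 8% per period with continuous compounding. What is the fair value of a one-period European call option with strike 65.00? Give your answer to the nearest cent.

Risk-neutral probability p = (e^0.08 − 0.7)/(1.15 − 0.7) = 0.3833/0.4500 = 0.8517
Terminal stock prices: S_u = 97.75, S_d = 59.5
Terminal payoffs (S − K): max(32.75, 0) = 32.75, max(-5.5, 0) = 0
Node 0 (S = 85): V_0 = e^(−0.08)·[0.8517·32.7500 + 0.1483·0.0000] = 25.7501

25.75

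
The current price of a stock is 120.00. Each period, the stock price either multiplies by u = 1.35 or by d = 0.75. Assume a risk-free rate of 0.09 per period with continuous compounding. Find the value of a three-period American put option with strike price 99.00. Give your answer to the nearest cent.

Risk-neutral probability p = (e^0.09 − 0.75)/(1.35 − 0.75) = 0.3442/0.6000 = 0.5736
Terminal stock prices: S_uuu = 295.2, S_uud = 164, S_udd = 91.12, S_ddd = 50.62
Terminal payoffs (K − S): max(-196.2, 0) = 0, max(-65.03, 0) = 0, max(7.875, 0) = 7.875, max(48.38, 0) = 48.38
Node uu (S = 218.7): continuation = e^(−0.09)·[0.5736·0.0000 + 0.4264·0.0000] = 0.0000; exercise value = 0.0000 ≤ continuation, so V_uu = 0.0000
Node ud (S = 121.5): continuation = e^(−0.09)·[0.5736·0.0000 + 0.4264·7.8750] = 3.0687; exercise value = 0.0000 ≤ continuation, so V_ud = 3.0687
Node dd (S = 67.5): continuation = e^(−0.09)·[0.5736·7.8750 + 0.4264·48.3750] = 22.9792; exercise value = 31.5000 > continuation, so V_dd = 31.5000 (exercise)
Node u (S = 162): continuation = e^(−0.09)·[0.5736·0.0000 + 0.4264·3.0687] = 1.1958; exercise value = 0.0000 ≤ continuation, so V_u = 1.1958
Node d (S = 90): continuation = e^(−0.09)·[0.5736·3.0687 + 0.4264·31.5000] = 13.8837; exercise value = 9.0000 ≤ continuation, so V_d = 13.8837
Node 0 (S = 120): continuation = e^(−0.09)·[0.5736·1.1958 + 0.4264·13.8837] = 6.0371; exercise value = 0.0000 ≤ continuation, so V_0 = 6.0371

6.04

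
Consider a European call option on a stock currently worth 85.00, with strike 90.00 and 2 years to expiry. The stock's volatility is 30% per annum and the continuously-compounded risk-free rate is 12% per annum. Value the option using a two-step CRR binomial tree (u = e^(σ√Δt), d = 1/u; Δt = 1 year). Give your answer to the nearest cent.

CRR parameters: u = e^(σ√Δt) = e^(0.3·√1) = 1.3499, d = 1/u = 0.7408
Per-period rate: rΔt = 0.12·1 = 0.12, so R = e^0.12 = 1.1275
Risk-neutral probability p = (e^0.12 − 0.7408)/(1.3499 − 0.7408) = 0.3867/0.6090 = 0.6349
Terminal stock prices: S_uu = 154.9, S_ud = 85, S_dd = 46.65
Terminal payoffs (S − K): max(64.88, 0) = 64.88, max(-5, 0) = 0, max(-43.35, 0) = 0
Node u (S = 114.7): V_u = e^(−0.12)·[0.6349·64.8801 + 0.3651·0.0000] = 36.5342
Node d (S = 62.97): V_d = e^(−0.12)·[0.6349·0.0000 + 0.3651·0.0000] = 0.0000
Node 0 (S = 85): V_0 = e^(−0.12)·[0.6349·36.5342 + 0.3651·0.0000] = 20.5726

20.57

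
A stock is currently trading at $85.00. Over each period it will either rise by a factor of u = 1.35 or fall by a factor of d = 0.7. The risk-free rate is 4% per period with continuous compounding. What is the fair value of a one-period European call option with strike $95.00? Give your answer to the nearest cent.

$9.95

Risk-neutral probability p = (e^0.04 − 0.7)/(1.35 − 0.7) = 0.3408/0.6500 = 0.5243
Terminal stock prices: S_u = 114.8, S_d = 59.5
Terminal payoffs (S − K): max(19.75, 0) = 19.75, max(-35.5, 0) = 0
Node 0 (S = 85): V_0 = e^(−0.04)·[0.5243·19.7500 + 0.4757·0.0000] = 9.9494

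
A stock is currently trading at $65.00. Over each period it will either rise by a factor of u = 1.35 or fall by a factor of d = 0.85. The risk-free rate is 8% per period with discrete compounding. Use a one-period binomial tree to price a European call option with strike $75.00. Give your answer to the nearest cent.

$5.43

Risk-neutral probability p = (1 + 0.08 − 0.85)/(1.35 − 0.85) = 0.2300/0.5000 = 0.4600
Terminal stock prices: S_u = 87.75, S_d = 55.25
Terminal payoffs (S − K): max(12.75, 0) = 12.75, max(-19.75, 0) = 0
Node 0 (S = 65): V_0 = 1/1.08·[0.4600·12.7500 + 0.5400·0.0000] = 5.4306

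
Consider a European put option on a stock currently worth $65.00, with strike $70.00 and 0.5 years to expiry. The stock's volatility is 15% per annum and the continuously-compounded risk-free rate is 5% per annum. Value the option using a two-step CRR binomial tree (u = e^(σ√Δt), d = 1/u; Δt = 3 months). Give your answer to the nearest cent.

CRR parameters: u = e^(σ√Δt) = e^(0.15·√0.25) = 1.0779, d = 1/u = 0.9277
Per-period rate: rΔt = 0.05·0.25 = 0.0125, so R = e^0.0125 = 1.0126
Risk-neutral probability p = (e^0.0125 − 0.9277)/(1.0779 − 0.9277) = 0.0848/0.1501 = 0.5650
Terminal stock prices: S_uu = 75.52, S_ud = 65, S_dd = 55.95
Terminal payoffs (K − S): max(-5.519, 0) = 0, max(5, 0) = 5, max(14.05, 0) = 14.05
Node u (S = 70.06): V_u = e^(−0.0125)·[0.5650·0.0000 + 0.4350·5.0000] = 2.1478
Node d (S = 60.3): V_d = e^(−0.0125)·[0.5650·5.0000 + 0.4350·14.0540] = 8.8271
Node 0 (S = 65): V_0 = e^(−0.0125)·[0.5650·2.1478 + 0.4350·8.8271] = 4.9903

$4.99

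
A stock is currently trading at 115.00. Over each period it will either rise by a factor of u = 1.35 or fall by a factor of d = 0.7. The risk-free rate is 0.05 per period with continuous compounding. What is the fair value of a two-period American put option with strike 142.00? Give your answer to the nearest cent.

34.38

Risk-neutral probability p = (e^0.05 − 0.7)/(1.35 − 0.7) = 0.3513/0.6500 = 0.5404
Terminal stock prices: S_uu = 209.6, S_ud = 108.7, S_dd = 56.35
Terminal payoffs (K − S): max(-67.59, 0) = 0, max(33.33, 0) = 33.33, max(85.65, 0) = 85.65
Node u (S = 155.2): continuation = e^(−0.05)·[0.5404·0.0000 + 0.4596·33.3250] = 14.5687; exercise value = 0.0000 ≤ continuation, so V_u = 14.5687
Node d (S = 80.5): continuation = e^(−0.05)·[0.5404·33.3250 + 0.4596·85.6500] = 54.5746; exercise value = 61.5000 > continuation, so V_d = 61.5000 (exercise)
Node 0 (S = 115): continuation = e^(−0.05)·[0.5404·14.5687 + 0.4596·61.5000] = 34.3751; exercise value = 27.0000 ≤ continuation, so V_0 = 34.3751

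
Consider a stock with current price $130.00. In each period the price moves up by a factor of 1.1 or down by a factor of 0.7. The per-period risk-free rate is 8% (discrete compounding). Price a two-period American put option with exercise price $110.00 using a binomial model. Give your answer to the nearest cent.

Risk-neutral probability p = (1 + 0.08 − 0.7)/(1.1 − 0.7) = 0.3800/0.4000 = 0.9500
Terminal stock prices: S_uu = 157.3, S_ud = 100.1, S_dd = 63.7
Terminal payoffs (K − S): max(-47.3, 0) = 0, max(9.9, 0) = 9.9, max(46.3, 0) = 46.3
Node u (S = 143): continuation = 1/1.08·[0.9500·0.0000 + 0.0500·9.9000] = 0.4583; exercise value = 0.0000 ≤ continuation, so V_u = 0.4583
Node d (S = 91): continuation = 1/1.08·[0.9500·9.9000 + 0.0500·46.3000] = 10.8519; exercise value = 19.0000 > continuation, so V_d = 19.0000 (exercise)
Node 0 (S = 130): continuation = 1/1.08·[0.9500·0.4583 + 0.0500·19.0000] = 1.2828; exercise value = 0.0000 ≤ continuation, so V_0 = 1.2828

$1.28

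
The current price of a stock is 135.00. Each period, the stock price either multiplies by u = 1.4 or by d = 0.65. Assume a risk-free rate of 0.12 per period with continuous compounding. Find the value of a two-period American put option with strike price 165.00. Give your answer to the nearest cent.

Risk-neutral probability p = (e^0.12 − 0.65)/(1.4 − 0.65) = 0.4775/0.7500 = 0.6367
Terminal stock prices: S_uu = 264.6, S_ud = 122.9, S_dd = 57.04
Terminal payoffs (K − S): max(-99.6, 0) = 0, max(42.15, 0) = 42.15, max(108, 0) = 108
Node u (S = 189): continuation = e^(−0.12)·[0.6367·0.0000 + 0.3633·42.1500] = 13.5829; exercise value = 0.0000 ≤ continuation, so V_u = 13.5829
Node d (S = 87.75): continuation = e^(−0.12)·[0.6367·42.1500 + 0.3633·107.9625] = 58.5919; exercise value = 77.2500 > continuation, so V_d = 77.2500 (exercise)
Node 0 (S = 135): continuation = e^(−0.12)·[0.6367·13.5829 + 0.3633·77.2500] = 32.5638; exercise value = 30.0000 ≤ continuation, so V_0 = 32.5638

32.56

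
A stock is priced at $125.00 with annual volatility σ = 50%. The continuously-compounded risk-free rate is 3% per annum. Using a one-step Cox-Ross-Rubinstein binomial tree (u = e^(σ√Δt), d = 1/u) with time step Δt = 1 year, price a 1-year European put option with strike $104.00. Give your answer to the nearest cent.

CRR parameters: u = e^(σ√Δt) = e^(0.5·√1) = 1.6487, d = 1/u = 0.6065
Per-period rate: rΔt = 0.03·1 = 0.03, so R = e^0.03 = 1.0305
Risk-neutral probability p = (e^0.03 − 0.6065)/(1.6487 − 0.6065) = 0.4239/1.0422 = 0.4068
Terminal stock prices: S_u = 206.1, S_d = 75.82
Terminal payoffs (K − S): max(-102.1, 0) = 0, max(28.18, 0) = 28.18
Node 0 (S = 125): V_0 = e^(−0.03)·[0.4068·0.0000 + 0.5932·28.1837] = 16.2255

$16.23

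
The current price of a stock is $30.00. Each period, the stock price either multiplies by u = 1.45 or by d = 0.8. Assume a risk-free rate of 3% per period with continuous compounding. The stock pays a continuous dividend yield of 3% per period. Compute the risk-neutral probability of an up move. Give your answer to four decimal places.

p = 0.3077

Per-period risk-free factor R = e^0.03 = 1.0305; dividend-adjusted growth = e^(0.03−0.03) = 1.0000.
Risk-neutral probability p = (1.0000 − 0.8)/(1.45 − 0.8) = 0.2000/0.6500 = 0.3077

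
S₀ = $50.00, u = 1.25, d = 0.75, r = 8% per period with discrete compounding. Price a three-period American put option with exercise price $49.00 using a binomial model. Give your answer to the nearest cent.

$4.46

Risk-neutral probability p = (1 + 0.08 − 0.75)/(1.25 − 0.75) = 0.3300/0.5000 = 0.6600
Terminal stock prices: S_uuu = 97.66, S_uud = 58.59, S_udd = 35.16, S_ddd = 21.09
Terminal payoffs (K − S): max(-48.66, 0) = 0, max(-9.594, 0) = 0, max(13.84, 0) = 13.84, max(27.91, 0) = 27.91
Node uu (S = 78.12): continuation = 1/1.08·[0.6600·0.0000 + 0.3400·0.0000] = 0.0000; exercise value = 0.0000 ≤ continuation, so V_uu = 0.0000
Node ud (S = 46.88): continuation = 1/1.08·[0.6600·0.0000 + 0.3400·13.8438] = 4.3582; exercise value = 2.1250 ≤ continuation, so V_ud = 4.3582
Node dd (S = 28.12): continuation = 1/1.08·[0.6600·13.8438 + 0.3400·27.9062] = 17.2454; exercise value = 20.8750 > continuation, so V_dd = 20.8750 (exercise)
Node u (S = 62.5): continuation = 1/1.08·[0.6600·0.0000 + 0.3400·4.3582] = 1.3720; exercise value = 0.0000 ≤ continuation, so V_u = 1.3720
Node d (S = 37.5): continuation = 1/1.08·[0.6600·4.3582 + 0.3400·20.8750] = 9.2351; exercise value = 11.5000 > continuation, so V_d = 11.5000 (exercise)
Node 0 (S = 50): continuation = 1/1.08·[0.6600·1.3720 + 0.3400·11.5000] = 4.4588; exercise value = 0.0000 ≤ continuation, so V_0 = 4.4588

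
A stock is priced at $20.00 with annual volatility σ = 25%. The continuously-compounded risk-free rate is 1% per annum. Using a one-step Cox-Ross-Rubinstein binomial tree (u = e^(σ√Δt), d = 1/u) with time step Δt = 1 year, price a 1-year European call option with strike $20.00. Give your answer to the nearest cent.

$2.57

CRR parameters: u = e^(σ√Δt) = e^(0.25·√1) = 1.2840, d = 1/u = 0.7788
Per-period rate: rΔt = 0.01·1 = 0.01, so R = e^0.01 = 1.0101
Risk-neutral probability p = (e^0.01 − 0.7788)/(1.2840 − 0.7788) = 0.2312/0.5052 = 0.4577
Terminal stock prices: S_u = 25.68, S_d = 15.58
Terminal payoffs (S − K): max(5.681, 0) = 5.681, max(-4.424, 0) = 0
Node 0 (S = 20): V_0 = e^(−0.01)·[0.4577·5.6805 + 0.5423·0.0000] = 2.5742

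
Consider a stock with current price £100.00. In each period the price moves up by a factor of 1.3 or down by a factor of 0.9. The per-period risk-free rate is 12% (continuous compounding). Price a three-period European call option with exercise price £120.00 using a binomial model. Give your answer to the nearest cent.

Risk-neutral probability p = (e^0.12 − 0.9)/(1.3 − 0.9) = 0.2275/0.4000 = 0.5687
Terminal stock prices: S_uuu = 219.7, S_uud = 152.1, S_udd = 105.3, S_ddd = 72.9
Terminal payoffs (S − K): max(99.7, 0) = 99.7, max(32.1, 0) = 32.1, max(-14.7, 0) = 0, max(-47.1, 0) = 0
Node uu (S = 169): V_uu = e^(−0.12)·[0.5687·99.7000 + 0.4313·32.1000] = 62.5695
Node ud (S = 117): V_ud = e^(−0.12)·[0.5687·32.1000 + 0.4313·0.0000] = 16.1922
Node dd (S = 81): V_dd = e^(−0.12)·[0.5687·0.0000 + 0.4313·0.0000] = 0.0000
Node u (S = 130): V_u = e^(−0.12)·[0.5687·62.5695 + 0.4313·16.1922] = 37.7553
Node d (S = 90): V_d = e^(−0.12)·[0.5687·16.1922 + 0.4313·0.0000] = 8.1678
Node 0 (S = 100): V_0 = e^(−0.12)·[0.5687·37.7553 + 0.4313·8.1678] = 22.1690

£22.17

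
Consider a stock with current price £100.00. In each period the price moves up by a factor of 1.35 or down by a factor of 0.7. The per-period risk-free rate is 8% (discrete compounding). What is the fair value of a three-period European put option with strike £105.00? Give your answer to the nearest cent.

Risk-neutral probability p = (1 + 0.08 − 0.7)/(1.35 − 0.7) = 0.3800/0.6500 = 0.5846
Terminal stock prices: S_uuu = 246, S_uud = 127.6, S_udd = 66.15, S_ddd = 34.3
Terminal payoffs (K − S): max(-141, 0) = 0, max(-22.58, 0) = 0, max(38.85, 0) = 38.85, max(70.7, 0) = 70.7
Node uu (S = 182.3): V_uu = 1/1.08·[0.5846·0.0000 + 0.4154·0.0000] = 0.0000
Node ud (S = 94.5): V_ud = 1/1.08·[0.5846·0.0000 + 0.4154·38.8500] = 14.9423
Node dd (S = 49): V_dd = 1/1.08·[0.5846·38.8500 + 0.4154·70.7000] = 48.2222
Node u (S = 135): V_u = 1/1.08·[0.5846·0.0000 + 0.4154·14.9423] = 5.7470
Node d (S = 70): V_d = 1/1.08·[0.5846·14.9423 + 0.4154·48.2222] = 26.6354
Node 0 (S = 100): V_0 = 1/1.08·[0.5846·5.7470 + 0.4154·26.6354] = 13.3553

£13.36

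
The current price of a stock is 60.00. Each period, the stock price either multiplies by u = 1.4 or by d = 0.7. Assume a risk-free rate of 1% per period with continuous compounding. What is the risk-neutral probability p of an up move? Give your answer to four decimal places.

Risk-neutral probability p = (e^0.01 − 0.7)/(1.4 − 0.7) = 0.3101/0.7000 = 0.4429

p = 0.4429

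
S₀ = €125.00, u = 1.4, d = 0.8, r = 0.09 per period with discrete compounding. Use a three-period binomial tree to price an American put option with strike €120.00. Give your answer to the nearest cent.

Risk-neutral probability p = (1 + 0.09 − 0.8)/(1.4 − 0.8) = 0.2900/0.6000 = 0.4833
Terminal stock prices: S_uuu = 343, S_uud = 196, S_udd = 112, S_ddd = 64
Terminal payoffs (K − S): max(-223, 0) = 0, max(-76, 0) = 0, max(8, 0) = 8, max(56, 0) = 56
Node uu (S = 245): continuation = 1/1.09·[0.4833·0.0000 + 0.5167·0.0000] = 0.0000; exercise value = 0.0000 ≤ continuation, so V_uu = 0.0000
Node ud (S = 140): continuation = 1/1.09·[0.4833·0.0000 + 0.5167·8.0000] = 3.7920; exercise value = 0.0000 ≤ continuation, so V_ud = 3.7920
Node dd (S = 80): continuation = 1/1.09·[0.4833·8.0000 + 0.5167·56.0000] = 30.0917; exercise value = 40.0000 > continuation, so V_dd = 40.0000 (exercise)
Node u (S = 175): continuation = 1/1.09·[0.4833·0.0000 + 0.5167·3.7920] = 1.7975; exercise value = 0.0000 ≤ continuation, so V_u = 1.7975
Node d (S = 100): continuation = 1/1.09·[0.4833·3.7920 + 0.5167·40.0000] = 20.6417; exercise value = 20.0000 ≤ continuation, so V_d = 20.6417
Node 0 (S = 125): continuation = 1/1.09·[0.4833·1.7975 + 0.5167·20.6417] = 10.5813; exercise value = 0.0000 ≤ continuation, so V_0 = 10.5813

€10.58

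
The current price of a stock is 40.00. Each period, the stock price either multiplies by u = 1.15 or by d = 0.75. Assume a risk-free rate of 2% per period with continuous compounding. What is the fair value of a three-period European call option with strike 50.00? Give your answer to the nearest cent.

Risk-neutral probability p = (e^0.02 − 0.75)/(1.15 − 0.75) = 0.2702/0.4000 = 0.6755
Terminal stock prices: S_uuu = 60.83, S_uud = 39.67, S_udd = 25.88, S_ddd = 16.88
Terminal payoffs (S − K): max(10.83, 0) = 10.83, max(-10.33, 0) = 0, max(-24.12, 0) = 0, max(-33.12, 0) = 0
Node uu (S = 52.9): V_uu = e^(−0.02)·[0.6755·10.8350 + 0.3245·0.0000] = 7.1742
Node ud (S = 34.5): V_ud = e^(−0.02)·[0.6755·0.0000 + 0.3245·0.0000] = 0.0000
Node dd (S = 22.5): V_dd = e^(−0.02)·[0.6755·0.0000 + 0.3245·0.0000] = 0.0000
Node u (S = 46): V_u = e^(−0.02)·[0.6755·7.1742 + 0.3245·0.0000] = 4.7502
Node d (S = 30): V_d = e^(−0.02)·[0.6755·0.0000 + 0.3245·0.0000] = 0.0000
Node 0 (S = 40): V_0 = e^(−0.02)·[0.6755·4.7502 + 0.3245·0.0000] = 3.1452

3.15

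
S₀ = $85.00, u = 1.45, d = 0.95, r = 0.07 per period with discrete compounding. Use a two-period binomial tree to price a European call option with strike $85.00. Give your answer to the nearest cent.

Risk-neutral probability p = (1 + 0.07 − 0.95)/(1.45 − 0.95) = 0.1200/0.5000 = 0.2400
Terminal stock prices: S_uu = 178.7, S_ud = 117.1, S_dd = 76.71
Terminal payoffs (S − K): max(93.71, 0) = 93.71, max(32.09, 0) = 32.09, max(-8.288, 0) = 0
Node u (S = 123.2): V_u = 1/1.07·[0.2400·93.7125 + 0.7600·32.0875] = 43.8107
Node d (S = 80.75): V_d = 1/1.07·[0.2400·32.0875 + 0.7600·0.0000] = 7.1972
Node 0 (S = 85): V_0 = 1/1.07·[0.2400·43.8107 + 0.7600·7.1972] = 14.9387

$14.94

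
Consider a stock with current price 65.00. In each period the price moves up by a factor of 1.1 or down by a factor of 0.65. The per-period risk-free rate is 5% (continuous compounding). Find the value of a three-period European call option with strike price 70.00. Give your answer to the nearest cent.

10.08

Risk-neutral probability p = (e^0.05 − 0.65)/(1.1 − 0.65) = 0.4013/0.4500 = 0.8917
Terminal stock prices: S_uuu = 86.52, S_uud = 51.12, S_udd = 30.21, S_ddd = 17.85
Terminal payoffs (S − K): max(16.52, 0) = 16.52, max(-18.88, 0) = 0, max(-39.79, 0) = 0, max(-52.15, 0) = 0
Node uu (S = 78.65): V_uu = e^(−0.05)·[0.8917·16.5150 + 0.1083·0.0000] = 14.0084
Node ud (S = 46.48): V_ud = e^(−0.05)·[0.8917·0.0000 + 0.1083·0.0000] = 0.0000
Node dd (S = 27.46): V_dd = e^(−0.05)·[0.8917·0.0000 + 0.1083·0.0000] = 0.0000
Node u (S = 71.5): V_u = e^(−0.05)·[0.8917·14.0084 + 0.1083·0.0000] = 11.8823
Node d (S = 42.25): V_d = e^(−0.05)·[0.8917·0.0000 + 0.1083·0.0000] = 0.0000
Node 0 (S = 65): V_0 = e^(−0.05)·[0.8917·11.8823 + 0.1083·0.0000] = 10.0788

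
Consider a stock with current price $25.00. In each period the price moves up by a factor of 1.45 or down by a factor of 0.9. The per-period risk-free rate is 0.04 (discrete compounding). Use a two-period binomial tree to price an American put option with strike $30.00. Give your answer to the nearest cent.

$5.38

Risk-neutral probability p = (1 + 0.04 − 0.9)/(1.45 − 0.9) = 0.1400/0.5500 = 0.2545
Terminal stock prices: S_uu = 52.56, S_ud = 32.62, S_dd = 20.25
Terminal payoffs (K − S): max(-22.56, 0) = 0, max(-2.625, 0) = 0, max(9.75, 0) = 9.75
Node u (S = 36.25): continuation = 1/1.04·[0.2545·0.0000 + 0.7455·0.0000] = 0.0000; exercise value = 0.0000 ≤ continuation, so V_u = 0.0000
Node d (S = 22.5): continuation = 1/1.04·[0.2545·0.0000 + 0.7455·9.7500] = 6.9886; exercise value = 7.5000 > continuation, so V_d = 7.5000 (exercise)
Node 0 (S = 25): continuation = 1/1.04·[0.2545·0.0000 + 0.7455·7.5000] = 5.3759; exercise value = 5.0000 ≤ continuation, so V_0 = 5.3759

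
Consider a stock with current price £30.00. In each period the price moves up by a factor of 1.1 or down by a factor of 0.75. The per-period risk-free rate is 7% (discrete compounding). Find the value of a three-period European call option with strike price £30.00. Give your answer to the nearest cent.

Risk-neutral probability p = (1 + 0.07 − 0.75)/(1.1 − 0.75) = 0.3200/0.3500 = 0.9143
Terminal stock prices: S_uuu = 39.93, S_uud = 27.23, S_udd = 18.56, S_ddd = 12.66
Terminal payoffs (S − K): max(9.93, 0) = 9.93, max(-2.775, 0) = 0, max(-11.44, 0) = 0, max(-17.34, 0) = 0
Node uu (S = 36.3): V_uu = 1/1.07·[0.9143·9.9300 + 0.0857·0.0000] = 8.4849
Node ud (S = 24.75): V_ud = 1/1.07·[0.9143·0.0000 + 0.0857·0.0000] = 0.0000
Node dd (S = 16.88): V_dd = 1/1.07·[0.9143·0.0000 + 0.0857·0.0000] = 0.0000
Node u (S = 33): V_u = 1/1.07·[0.9143·8.4849 + 0.0857·0.0000] = 7.2501
Node d (S = 22.5): V_d = 1/1.07·[0.9143·0.0000 + 0.0857·0.0000] = 0.0000
Node 0 (S = 30): V_0 = 1/1.07·[0.9143·7.2501 + 0.0857·0.0000] = 6.1950

£6.20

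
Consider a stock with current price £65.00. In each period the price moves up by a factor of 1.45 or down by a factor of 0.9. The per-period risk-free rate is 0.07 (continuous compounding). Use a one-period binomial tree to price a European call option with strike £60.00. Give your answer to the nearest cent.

£10.02

Risk-neutral probability p = (e^0.07 − 0.9)/(1.45 − 0.9) = 0.1725/0.5500 = 0.3137
Terminal stock prices: S_u = 94.25, S_d = 58.5
Terminal payoffs (S − K): max(34.25, 0) = 34.25, max(-1.5, 0) = 0
Node 0 (S = 65): V_0 = e^(−0.07)·[0.3137·34.2500 + 0.6863·0.0000] = 10.0163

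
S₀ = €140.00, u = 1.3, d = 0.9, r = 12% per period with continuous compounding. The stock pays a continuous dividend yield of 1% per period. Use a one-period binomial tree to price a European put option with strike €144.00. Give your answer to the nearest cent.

€7.33

Per-period risk-free factor R = e^0.12 = 1.1275; dividend-adjusted growth = e^(0.12−0.01) = 1.1163.
Risk-neutral probability p = (1.1163 − 0.9)/(1.3 − 0.9) = 0.2163/0.4000 = 0.5407
Terminal stock prices: S_u = 182, S_d = 126
Terminal payoffs (K − S): max(-38, 0) = 0, max(18, 0) = 18
Node 0 (S = 140): V_0 = e^(−0.12)·[0.5407·0.0000 + 0.4593·18.0000] = 7.3326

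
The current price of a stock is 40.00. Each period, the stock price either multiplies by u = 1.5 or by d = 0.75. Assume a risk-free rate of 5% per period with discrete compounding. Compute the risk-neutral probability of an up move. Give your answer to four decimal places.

Risk-neutral probability p = (1 + 0.05 − 0.75)/(1.5 − 0.75) = 0.3000/0.7500 = 0.4000

p = 0.4000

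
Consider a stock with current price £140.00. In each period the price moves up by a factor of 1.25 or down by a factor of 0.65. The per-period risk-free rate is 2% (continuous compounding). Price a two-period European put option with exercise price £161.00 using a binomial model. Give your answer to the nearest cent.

Risk-neutral probability p = (e^0.02 − 0.65)/(1.25 − 0.65) = 0.3702/0.6000 = 0.6170
Terminal stock prices: S_uu = 218.8, S_ud = 113.8, S_dd = 59.15
Terminal payoffs (K − S): max(-57.75, 0) = 0, max(47.25, 0) = 47.25, max(101.8, 0) = 101.8
Node u (S = 175): V_u = e^(−0.02)·[0.6170·0.0000 + 0.3830·47.2500] = 17.7383
Node d (S = 91): V_d = e^(−0.02)·[0.6170·47.2500 + 0.3830·101.8500] = 66.8120
Node 0 (S = 140): V_0 = e^(−0.02)·[0.6170·17.7383 + 0.3830·66.8120] = 35.8100

£35.81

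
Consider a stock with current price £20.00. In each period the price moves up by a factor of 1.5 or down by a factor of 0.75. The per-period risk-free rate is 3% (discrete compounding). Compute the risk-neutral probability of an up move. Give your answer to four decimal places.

p = 0.3733

Risk-neutral probability p = (1 + 0.03 − 0.75)/(1.5 − 0.75) = 0.2800/0.7500 = 0.3733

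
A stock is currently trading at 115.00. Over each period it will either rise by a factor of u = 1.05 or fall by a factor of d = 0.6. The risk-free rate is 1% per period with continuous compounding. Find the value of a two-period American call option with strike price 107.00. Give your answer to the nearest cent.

Risk-neutral probability p = (e^0.01 − 0.6)/(1.05 − 0.6) = 0.4101/0.4500 = 0.9112
Terminal stock prices: S_uu = 126.8, S_ud = 72.45, S_dd = 41.4
Terminal payoffs (S − K): max(19.79, 0) = 19.79, max(-34.55, 0) = 0, max(-65.6, 0) = 0
Node u (S = 120.8): continuation = e^(−0.01)·[0.9112·19.7875 + 0.0888·0.0000] = 17.8514; exercise value = 13.7500 ≤ continuation, so V_u = 17.8514
Node d (S = 69): continuation = e^(−0.01)·[0.9112·0.0000 + 0.0888·0.0000] = 0.0000; exercise value = 0.0000 ≤ continuation, so V_d = 0.0000
Node 0 (S = 115): continuation = e^(−0.01)·[0.9112·17.8514 + 0.0888·0.0000] = 16.1048; exercise value = 8.0000 ≤ continuation, so V_0 = 16.1048

16.10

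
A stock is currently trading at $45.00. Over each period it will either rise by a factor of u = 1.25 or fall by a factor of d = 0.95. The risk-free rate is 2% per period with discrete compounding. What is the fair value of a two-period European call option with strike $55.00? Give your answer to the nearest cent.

$0.80

Risk-neutral probability p = (1 + 0.02 − 0.95)/(1.25 − 0.95) = 0.0700/0.3000 = 0.2333
Terminal stock prices: S_uu = 70.31, S_ud = 53.44, S_dd = 40.61
Terminal payoffs (S − K): max(15.31, 0) = 15.31, max(-1.562, 0) = 0, max(-14.39, 0) = 0
Node u (S = 56.25): V_u = 1/1.02·[0.2333·15.3125 + 0.7667·0.0000] = 3.5029
Node d (S = 42.75): V_d = 1/1.02·[0.2333·0.0000 + 0.7667·0.0000] = 0.0000
Node 0 (S = 45): V_0 = 1/1.02·[0.2333·3.5029 + 0.7667·0.0000] = 0.8013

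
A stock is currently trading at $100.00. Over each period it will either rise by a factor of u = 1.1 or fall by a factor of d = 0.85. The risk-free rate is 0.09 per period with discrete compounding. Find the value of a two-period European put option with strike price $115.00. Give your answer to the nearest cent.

Risk-neutral probability p = (1 + 0.09 − 0.85)/(1.1 − 0.85) = 0.2400/0.2500 = 0.9600
Terminal stock prices: S_uu = 121, S_ud = 93.5, S_dd = 72.25
Terminal payoffs (K − S): max(-6, 0) = 0, max(21.5, 0) = 21.5, max(42.75, 0) = 42.75
Node u (S = 110): V_u = 1/1.09·[0.9600·0.0000 + 0.0400·21.5000] = 0.7890
Node d (S = 85): V_d = 1/1.09·[0.9600·21.5000 + 0.0400·42.7500] = 20.5046
Node 0 (S = 100): V_0 = 1/1.09·[0.9600·0.7890 + 0.0400·20.5046] = 1.4474

$1.45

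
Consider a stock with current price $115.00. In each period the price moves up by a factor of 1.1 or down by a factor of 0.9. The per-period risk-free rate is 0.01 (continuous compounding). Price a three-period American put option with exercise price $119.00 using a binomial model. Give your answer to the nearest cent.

$8.70

Risk-neutral probability p = (e^0.01 − 0.9)/(1.1 − 0.9) = 0.1101/0.2000 = 0.5503
Terminal stock prices: S_uuu = 153.1, S_uud = 125.2, S_udd = 102.5, S_ddd = 83.84
Terminal payoffs (K − S): max(-34.07, 0) = 0, max(-6.235, 0) = 0, max(16.53, 0) = 16.53, max(35.16, 0) = 35.16
Node uu (S = 139.2): continuation = e^(−0.01)·[0.5503·0.0000 + 0.4497·0.0000] = 0.0000; exercise value = 0.0000 ≤ continuation, so V_uu = 0.0000
Node ud (S = 113.9): continuation = e^(−0.01)·[0.5503·0.0000 + 0.4497·16.5350] = 7.3626; exercise value = 5.1500 ≤ continuation, so V_ud = 7.3626
Node dd (S = 93.15): continuation = e^(−0.01)·[0.5503·16.5350 + 0.4497·35.1650] = 24.6659; exercise value = 25.8500 > continuation, so V_dd = 25.8500 (exercise)
Node u (S = 126.5): continuation = e^(−0.01)·[0.5503·0.0000 + 0.4497·7.3626] = 3.2784; exercise value = 0.0000 ≤ continuation, so V_u = 3.2784
Node d (S = 103.5): continuation = e^(−0.01)·[0.5503·7.3626 + 0.4497·25.8500] = 15.5213; exercise value = 15.5000 ≤ continuation, so V_d = 15.5213
Node 0 (S = 115): continuation = e^(−0.01)·[0.5503·3.2784 + 0.4497·15.5213] = 8.6972; exercise value = 4.0000 ≤ continuation, so V_0 = 8.6972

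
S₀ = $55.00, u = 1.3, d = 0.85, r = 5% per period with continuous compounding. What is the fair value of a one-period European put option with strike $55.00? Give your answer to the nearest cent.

Risk-neutral probability p = (e^0.05 − 0.85)/(1.3 − 0.85) = 0.2013/0.4500 = 0.4473
Terminal stock prices: S_u = 71.5, S_d = 46.75
Terminal payoffs (K − S): max(-16.5, 0) = 0, max(8.25, 0) = 8.25
Node 0 (S = 55): V_0 = e^(−0.05)·[0.4473·0.0000 + 0.5527·8.2500] = 4.3376

$4.34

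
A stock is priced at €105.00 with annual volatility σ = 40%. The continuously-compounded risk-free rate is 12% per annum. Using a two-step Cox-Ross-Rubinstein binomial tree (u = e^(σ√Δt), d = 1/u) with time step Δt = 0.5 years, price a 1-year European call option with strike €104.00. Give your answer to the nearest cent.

€21.17

CRR parameters: u = e^(σ√Δt) = e^(0.4·√0.5) = 1.3269, d = 1/u = 0.7536
Per-period rate: rΔt = 0.12·0.5 = 0.06, so R = e^0.06 = 1.0618
Risk-neutral probability p = (e^0.06 − 0.7536)/(1.3269 − 0.7536) = 0.3082/0.5733 = 0.5376
Terminal stock prices: S_uu = 184.9, S_ud = 105, S_dd = 59.64
Terminal payoffs (S − K): max(80.87, 0) = 80.87, max(1, 0) = 1, max(-44.36, 0) = 0
Node u (S = 139.3): V_u = e^(−0.06)·[0.5376·80.8687 + 0.4624·1.0000] = 41.3806
Node d (S = 79.13): V_d = e^(−0.06)·[0.5376·1.0000 + 0.4624·0.0000] = 0.5063
Node 0 (S = 105): V_0 = e^(−0.06)·[0.5376·41.3806 + 0.4624·0.5063] = 21.1722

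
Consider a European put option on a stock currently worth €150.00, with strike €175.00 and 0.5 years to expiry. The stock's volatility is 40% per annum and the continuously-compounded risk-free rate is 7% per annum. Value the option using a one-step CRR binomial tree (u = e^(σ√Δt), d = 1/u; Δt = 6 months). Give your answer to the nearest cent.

CRR parameters: u = e^(σ√Δt) = e^(0.4·√0.5) = 1.3269, d = 1/u = 0.7536
Per-period rate: rΔt = 0.07·0.5 = 0.035, so R = e^0.035 = 1.0356
Risk-neutral probability p = (e^0.035 − 0.7536)/(1.3269 − 0.7536) = 0.2820/0.5733 = 0.4919
Terminal stock prices: S_u = 199, S_d = 113
Terminal payoffs (K − S): max(-24.03, 0) = 0, max(61.95, 0) = 61.95
Node 0 (S = 150): V_0 = e^(−0.035)·[0.4919·0.0000 + 0.5081·61.9543] = 30.3967

€30.40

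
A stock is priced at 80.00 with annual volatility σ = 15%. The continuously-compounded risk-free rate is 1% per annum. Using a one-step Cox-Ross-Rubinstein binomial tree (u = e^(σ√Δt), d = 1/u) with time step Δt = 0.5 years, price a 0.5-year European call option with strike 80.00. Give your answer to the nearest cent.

CRR parameters: u = e^(σ√Δt) = e^(0.15·√0.5) = 1.1119, d = 1/u = 0.8994
Per-period rate: rΔt = 0.01·0.5 = 0.005, so R = e^0.005 = 1.0050
Risk-neutral probability p = (e^0.005 − 0.8994)/(1.1119 − 0.8994) = 0.1056/0.2125 = 0.4971
Terminal stock prices: S_u = 88.95, S_d = 71.95
Terminal payoffs (S − K): max(8.952, 0) = 8.952, max(-8.051, 0) = 0
Node 0 (S = 80): V_0 = e^(−0.005)·[0.4971·8.9516 + 0.5029·0.0000] = 4.4276

4.43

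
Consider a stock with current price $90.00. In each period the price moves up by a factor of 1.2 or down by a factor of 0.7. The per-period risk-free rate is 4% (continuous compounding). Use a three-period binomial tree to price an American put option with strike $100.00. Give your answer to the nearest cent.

Risk-neutral probability p = (e^0.04 − 0.7)/(1.2 − 0.7) = 0.3408/0.5000 = 0.6816
Terminal stock prices: S_uuu = 155.5, S_uud = 90.72, S_udd = 52.92, S_ddd = 30.87
Terminal payoffs (K − S): max(-55.52, 0) = 0, max(9.28, 0) = 9.28, max(47.08, 0) = 47.08, max(69.13, 0) = 69.13
Node uu (S = 129.6): continuation = e^(−0.04)·[0.6816·0.0000 + 0.3184·9.2800] = 2.8387; exercise value = 0.0000 ≤ continuation, so V_uu = 2.8387
Node ud (S = 75.6): continuation = e^(−0.04)·[0.6816·9.2800 + 0.3184·47.0800] = 20.4789; exercise value = 24.4000 > continuation, so V_ud = 24.4000 (exercise)
Node dd (S = 44.1): continuation = e^(−0.04)·[0.6816·47.0800 + 0.3184·69.1300] = 51.9789; exercise value = 55.9000 > continuation, so V_dd = 55.9000 (exercise)
Node u (S = 108): continuation = e^(−0.04)·[0.6816·2.8387 + 0.3184·24.4000] = 9.3229; exercise value = 0.0000 ≤ continuation, so V_u = 9.3229
Node d (S = 63): continuation = e^(−0.04)·[0.6816·24.4000 + 0.3184·55.9000] = 33.0789; exercise value = 37.0000 > continuation, so V_d = 37.0000 (exercise)
Node 0 (S = 90): continuation = e^(−0.04)·[0.6816·9.3229 + 0.3184·37.0000] = 17.4236; exercise value = 10.0000 ≤ continuation, so V_0 = 17.4236

$17.42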